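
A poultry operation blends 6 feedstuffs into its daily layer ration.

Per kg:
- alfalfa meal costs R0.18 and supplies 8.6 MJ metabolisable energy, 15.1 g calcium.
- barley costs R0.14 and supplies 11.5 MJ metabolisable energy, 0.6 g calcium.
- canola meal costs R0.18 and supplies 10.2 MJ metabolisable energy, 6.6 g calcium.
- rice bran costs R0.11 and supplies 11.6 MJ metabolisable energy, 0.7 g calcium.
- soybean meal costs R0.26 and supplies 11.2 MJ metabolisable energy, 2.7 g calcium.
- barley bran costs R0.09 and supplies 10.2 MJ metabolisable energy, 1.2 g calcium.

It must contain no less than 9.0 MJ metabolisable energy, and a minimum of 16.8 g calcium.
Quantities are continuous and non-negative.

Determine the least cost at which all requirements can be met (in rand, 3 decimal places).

Let x1 = kg of alfalfa meal, x2 = kg of barley, x3 = kg of canola meal, x4 = kg of rice bran, x5 = kg of soybean meal, x6 = kg of barley bran.
Minimize 0.18x1 + 0.14x2 + 0.18x3 + 0.11x4 + 0.26x5 + 0.09x6 subject to:
  8.6x1 + 11.5x2 + 10.2x3 + 11.6x4 + 11.2x5 + 10.2x6 ≥ 9   (metabolisable energy)
  15.1x1 + 0.6x2 + 6.6x3 + 0.7x4 + 2.7x5 + 1.2x6 ≥ 16.8   (calcium)
  x1, x2, x3, x4, x5, x6 ≥ 0.
At the optimum only alfalfa meal is positive (barley, canola meal, rice bran, soybean meal, barley bran = 0). Binding constraint: calcium.
Solving gives x1 = 1.113.
Objective = 0.18·1.113 = 0.20034.

R0.200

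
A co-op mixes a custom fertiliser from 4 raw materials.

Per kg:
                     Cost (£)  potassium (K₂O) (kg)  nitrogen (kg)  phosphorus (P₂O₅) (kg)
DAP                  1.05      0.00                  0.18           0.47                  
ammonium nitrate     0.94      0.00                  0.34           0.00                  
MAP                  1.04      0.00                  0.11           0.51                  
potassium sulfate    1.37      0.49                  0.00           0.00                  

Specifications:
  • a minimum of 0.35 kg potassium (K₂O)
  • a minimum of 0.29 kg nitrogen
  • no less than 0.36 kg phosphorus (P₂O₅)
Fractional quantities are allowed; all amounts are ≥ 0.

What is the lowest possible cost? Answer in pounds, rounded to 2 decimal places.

£2.20

Treat it as an LP. Let x1 = kg of DAP, x2 = kg of ammonium nitrate, x3 = kg of MAP, x4 = kg of potassium sulfate.
Minimise 1.05x1 + 0.94x2 + 1.04x3 + 1.37x4 with:
  0.49x4 ≥ 0.35   (potassium (K₂O))
  0.18x1 + 0.34x2 + 0.11x3 ≥ 0.29   (nitrogen)
  0.47x1 + 0.51x3 ≥ 0.36   (phosphorus (P₂O₅))
  x1, x2, x3, x4 ≥ 0.
The cheapest feasible vertex uses only DAP, ammonium nitrate, potassium sulfate; MAP is not used. The potassium (K₂O), nitrogen, phosphorus (P₂O₅) requirements are met with equality.
That vertex is x1 = 0.766, x2 = 0.4474, x4 = 0.7143.
Objective = 1.05·0.766 + 0.94·0.4474 + 1.37·0.7143 = 2.2034.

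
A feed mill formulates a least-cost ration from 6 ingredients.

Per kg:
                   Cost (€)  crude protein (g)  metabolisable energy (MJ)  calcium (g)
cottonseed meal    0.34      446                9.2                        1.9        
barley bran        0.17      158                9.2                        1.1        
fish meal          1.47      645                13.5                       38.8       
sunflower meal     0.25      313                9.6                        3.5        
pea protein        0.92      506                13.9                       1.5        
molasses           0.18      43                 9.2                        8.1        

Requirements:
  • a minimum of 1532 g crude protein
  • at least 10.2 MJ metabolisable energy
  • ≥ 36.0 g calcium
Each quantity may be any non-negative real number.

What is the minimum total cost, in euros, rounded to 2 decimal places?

Treat it as an LP. Let x1 = kg of cottonseed meal, x2 = kg of barley bran, x3 = kg of fish meal, x4 = kg of sunflower meal, x5 = kg of pea protein, x6 = kg of molasses.
Minimize 0.34x1 + 0.17x2 + 1.47x3 + 0.25x4 + 0.92x5 + 0.18x6 subject to:
  446x1 + 158x2 + 645x3 + 313x4 + 506x5 + 43x6 ≥ 1532   (crude protein)
  9.2x1 + 9.2x2 + 13.5x3 + 9.6x4 + 13.9x5 + 9.2x6 ≥ 10.2   (metabolisable energy)
  1.9x1 + 1.1x2 + 38.8x3 + 3.5x4 + 1.5x5 + 8.1x6 ≥ 36   (calcium)
  x1, x2, x3, x4, x5, x6 ≥ 0.
The optimal basis is {sunflower meal, molasses}; cottonseed meal, barley bran, fish meal, pea protein drop out. The crude protein and calcium requirements are met with equality.
Solving gives x4 = 4.554, x6 = 2.477.
Objective = 0.25·4.554 + 0.18·2.477 = 1.5844.

€1.58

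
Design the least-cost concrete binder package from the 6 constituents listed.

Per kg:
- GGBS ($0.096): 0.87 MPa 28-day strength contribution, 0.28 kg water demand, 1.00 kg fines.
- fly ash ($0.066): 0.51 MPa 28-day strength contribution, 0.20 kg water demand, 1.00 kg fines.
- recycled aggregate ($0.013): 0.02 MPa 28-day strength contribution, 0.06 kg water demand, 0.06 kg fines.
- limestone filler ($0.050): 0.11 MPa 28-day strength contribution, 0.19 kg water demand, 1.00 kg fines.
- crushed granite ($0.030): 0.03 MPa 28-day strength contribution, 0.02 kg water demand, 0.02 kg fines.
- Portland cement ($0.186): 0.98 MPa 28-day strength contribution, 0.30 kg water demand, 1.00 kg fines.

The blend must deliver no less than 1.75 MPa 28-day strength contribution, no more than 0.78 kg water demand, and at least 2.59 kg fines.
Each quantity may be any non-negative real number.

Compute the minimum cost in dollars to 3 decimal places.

$0.207

Let x1 = kg of GGBS, x2 = kg of fly ash, x3 = kg of recycled aggregate, x4 = kg of limestone filler, x5 = kg of crushed granite, x6 = kg of Portland cement.
Minimize 0.096x1 + 0.066x2 + 0.013x3 + 0.05x4 + 0.03x5 + 0.186x6 subject to:
  0.87x1 + 0.51x2 + 0.02x3 + 0.11x4 + 0.03x5 + 0.98x6 ≥ 1.75   (28-day strength contribution)
  0.28x1 + 0.2x2 + 0.06x3 + 0.19x4 + 0.02x5 + 0.3x6 ≤ 0.78   (water demand)
  1x1 + 1x2 + 0.06x3 + 1x4 + 0.02x5 + 1x6 ≥ 2.59   (fines)
  x1, x2, x3, x4, x5, x6 ≥ 0.
At the optimum only GGBS, fly ash are positive (recycled aggregate, limestone filler, crushed granite, Portland cement = 0). There the 28-day strength contribution and fines constraints are tight.
Optimal quantities: GGBS = 1.192 kg, fly ash = 1.398 kg.
Objective = 0.096·1.192 + 0.066·1.398 = 0.20670.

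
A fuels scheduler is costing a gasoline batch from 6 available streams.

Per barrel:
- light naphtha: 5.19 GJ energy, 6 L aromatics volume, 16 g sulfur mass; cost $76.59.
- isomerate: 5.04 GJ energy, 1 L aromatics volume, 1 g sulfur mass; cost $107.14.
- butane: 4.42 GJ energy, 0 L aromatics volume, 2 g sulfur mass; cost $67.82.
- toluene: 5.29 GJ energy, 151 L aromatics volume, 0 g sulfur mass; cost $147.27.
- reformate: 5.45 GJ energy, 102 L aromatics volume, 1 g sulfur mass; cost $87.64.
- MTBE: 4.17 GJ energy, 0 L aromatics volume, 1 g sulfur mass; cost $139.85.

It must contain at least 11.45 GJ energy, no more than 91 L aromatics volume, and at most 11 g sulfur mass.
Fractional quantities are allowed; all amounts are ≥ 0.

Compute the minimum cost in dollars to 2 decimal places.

$174.39

This is a linear program. Let x1 = barrels of light naphtha, x2 = barrels of isomerate, x3 = barrels of butane, x4 = barrels of toluene, x5 = barrels of reformate, x6 = barrels of MTBE.
Minimize 76.59x1 + 107.14x2 + 67.82x3 + 147.27x4 + 87.64x5 + 139.85x6 subject to:
  5.19x1 + 5.04x2 + 4.42x3 + 5.29x4 + 5.45x5 + 4.17x6 ≥ 11.45   (energy)
  6x1 + 1x2 + 151x4 + 102x5 ≤ 91   (aromatics volume)
  16x1 + 1x2 + 2x3 + 1x5 + 1x6 ≤ 11   (sulfur mass)
  x1, x2, x3, x4, x5, x6 ≥ 0.
The cheapest feasible vertex uses only light naphtha, butane; isomerate, toluene, reformate, MTBE are not used. Binding constraints: energy and sulfur mass.
That vertex is x1 = 0.4263, x3 = 2.09.
Total cost: 76.59·0.4263 + 67.82·2.09 = 174.3941.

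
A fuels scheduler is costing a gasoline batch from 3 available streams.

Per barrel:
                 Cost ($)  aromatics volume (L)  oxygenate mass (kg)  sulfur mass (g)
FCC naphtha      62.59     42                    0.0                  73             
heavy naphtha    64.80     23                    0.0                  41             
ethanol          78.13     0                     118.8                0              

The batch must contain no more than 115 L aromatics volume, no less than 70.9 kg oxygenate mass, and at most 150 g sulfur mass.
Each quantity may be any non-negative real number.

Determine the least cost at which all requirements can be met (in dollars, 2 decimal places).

This is a linear program. Let x1 = barrels of FCC naphtha, x2 = barrels of heavy naphtha, x3 = barrels of ethanol.
min 62.59x1 + 64.8x2 + 78.13x3 subject to:
  42x1 + 23x2 ≤ 115   (aromatics volume)
  118.8x3 ≥ 70.9   (oxygenate mass)
  73x1 + 41x2 ≤ 150   (sulfur mass)
  x1, x2, x3 ≥ 0.
The cheapest feasible vertex uses only ethanol; FCC naphtha, heavy naphtha are not used. Binding constraint: oxygenate mass.
So ethanol = 0.5968 barrels.
Total cost: 78.13·0.5968 = 46.6280.

$46.63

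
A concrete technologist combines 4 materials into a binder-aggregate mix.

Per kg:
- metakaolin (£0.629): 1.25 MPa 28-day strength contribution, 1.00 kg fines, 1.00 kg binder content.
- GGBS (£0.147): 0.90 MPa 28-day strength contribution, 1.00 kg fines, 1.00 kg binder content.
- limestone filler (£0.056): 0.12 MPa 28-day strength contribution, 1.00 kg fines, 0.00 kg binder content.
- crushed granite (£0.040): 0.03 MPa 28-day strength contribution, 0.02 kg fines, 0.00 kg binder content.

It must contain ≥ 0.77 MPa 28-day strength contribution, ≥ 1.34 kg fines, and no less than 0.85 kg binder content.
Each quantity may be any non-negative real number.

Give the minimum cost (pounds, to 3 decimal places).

Let x1 = kg of metakaolin, x2 = kg of GGBS, x3 = kg of limestone filler, x4 = kg of crushed granite.
Minimise 0.629x1 + 0.147x2 + 0.056x3 + 0.04x4 with:
  1.25x1 + 0.9x2 + 0.12x3 + 0.03x4 ≥ 0.77   (28-day strength contribution)
  1x1 + 1x2 + 1x3 + 0.02x4 ≥ 1.34   (fines)
  1x1 + 1x2 ≥ 0.85   (binder content)
  x1, x2, x3, x4 ≥ 0.
The optimal basis is {GGBS, limestone filler}; metakaolin, crushed granite drop out. The fines and binder content requirements are met with equality.
Optimal quantities: GGBS = 0.85 kg, limestone filler = 0.49 kg.
Cost = 0.147·0.85 + 0.056·0.49 = 0.15239.

£0.152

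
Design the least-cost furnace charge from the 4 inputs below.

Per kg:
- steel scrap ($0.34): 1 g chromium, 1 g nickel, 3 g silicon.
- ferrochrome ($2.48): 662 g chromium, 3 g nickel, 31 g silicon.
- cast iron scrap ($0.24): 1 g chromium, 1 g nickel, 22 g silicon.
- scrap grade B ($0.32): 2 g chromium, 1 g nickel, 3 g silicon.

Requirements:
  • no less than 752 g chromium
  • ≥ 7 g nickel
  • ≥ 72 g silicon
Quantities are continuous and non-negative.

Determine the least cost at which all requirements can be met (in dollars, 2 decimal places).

$3.67

Treat it as an LP. Let x1 = kg of steel scrap, x2 = kg of ferrochrome, x3 = kg of cast iron scrap, x4 = kg of scrap grade B.
min 0.34x1 + 2.48x2 + 0.24x3 + 0.32x4 s.t.:
  1x1 + 662x2 + 1x3 + 2x4 ≥ 752   (chromium)
  1x1 + 3x2 + 1x3 + 1x4 ≥ 7   (nickel)
  3x1 + 31x2 + 22x3 + 3x4 ≥ 72   (silicon)
  x1, x2, x3, x4 ≥ 0.
At the optimum only ferrochrome, cast iron scrap are positive (steel scrap, scrap grade B = 0). There the chromium and nickel constraints are tight.
Optimal quantities: ferrochrome = 1.131 kg, cast iron scrap = 3.608 kg.
Cost = 2.48·1.131 + 0.24·3.608 = 3.6708.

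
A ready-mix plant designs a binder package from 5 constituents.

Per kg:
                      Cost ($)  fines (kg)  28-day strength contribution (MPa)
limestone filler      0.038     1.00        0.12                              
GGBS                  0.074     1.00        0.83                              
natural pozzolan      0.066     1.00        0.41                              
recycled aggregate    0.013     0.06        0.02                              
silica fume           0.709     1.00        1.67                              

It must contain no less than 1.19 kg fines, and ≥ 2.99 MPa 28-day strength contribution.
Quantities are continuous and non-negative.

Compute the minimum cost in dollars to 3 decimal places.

$0.267

Treat it as an LP. Let x1 = kg of limestone filler, x2 = kg of GGBS, x3 = kg of natural pozzolan, x4 = kg of recycled aggregate, x5 = kg of silica fume.
Minimize 0.038x1 + 0.074x2 + 0.066x3 + 0.013x4 + 0.709x5 s.t.:
  1x1 + 1x2 + 1x3 + 0.06x4 + 1x5 ≥ 1.19   (fines)
  0.12x1 + 0.83x2 + 0.41x3 + 0.02x4 + 1.67x5 ≥ 2.99   (28-day strength contribution)
  x1, x2, x3, x4, x5 ≥ 0.
The cheapest feasible vertex uses only GGBS; limestone filler, natural pozzolan, recycled aggregate, silica fume are not used. The 28-day strength contribution requirement is met with equality.
That vertex is x2 = 3.602.
Cost = 0.074·3.602 = 0.26655.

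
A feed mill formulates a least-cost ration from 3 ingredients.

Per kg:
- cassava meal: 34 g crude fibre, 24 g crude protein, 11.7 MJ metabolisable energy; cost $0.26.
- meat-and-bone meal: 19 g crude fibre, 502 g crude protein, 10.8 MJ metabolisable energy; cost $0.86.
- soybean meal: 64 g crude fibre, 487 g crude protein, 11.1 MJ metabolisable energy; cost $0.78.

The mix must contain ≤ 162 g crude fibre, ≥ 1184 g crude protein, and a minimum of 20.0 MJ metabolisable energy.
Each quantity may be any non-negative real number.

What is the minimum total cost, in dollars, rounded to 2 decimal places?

$1.90

This is a linear program. Let x1 = kg of cassava meal, x2 = kg of meat-and-bone meal, x3 = kg of soybean meal.
min 0.26x1 + 0.86x2 + 0.78x3 with:
  34x1 + 19x2 + 64x3 ≤ 162   (crude fibre)
  24x1 + 502x2 + 487x3 ≥ 1184   (crude protein)
  11.7x1 + 10.8x2 + 11.1x3 ≥ 20   (metabolisable energy)
  x1, x2, x3 ≥ 0.
At the optimum only soybean meal is positive (cassava meal, meat-and-bone meal = 0). The crude protein requirement is met with equality.
Optimal quantities: soybean meal = 2.431 kg.
Hence cost = 0.78·2.431 = $1.8962.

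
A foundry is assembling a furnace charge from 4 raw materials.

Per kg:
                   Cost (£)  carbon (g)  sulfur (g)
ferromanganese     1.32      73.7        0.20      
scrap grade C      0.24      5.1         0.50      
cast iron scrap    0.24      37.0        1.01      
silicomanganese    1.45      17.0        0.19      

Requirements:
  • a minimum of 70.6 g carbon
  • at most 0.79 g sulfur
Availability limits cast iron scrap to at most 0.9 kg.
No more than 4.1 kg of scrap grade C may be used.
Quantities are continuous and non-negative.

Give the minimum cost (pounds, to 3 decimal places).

Let x1 = kg of ferromanganese, x2 = kg of scrap grade C, x3 = kg of cast iron scrap, x4 = kg of silicomanganese.
Minimise 1.32x1 + 0.24x2 + 0.24x3 + 1.45x4 subject to:
  73.7x1 + 5.1x2 + 37x3 + 17x4 ≥ 70.6   (carbon)
  0.2x1 + 0.5x2 + 1.01x3 + 0.19x4 ≤ 0.79   (sulfur)
  x3 ≤ 0.9
  x2 ≤ 4.1
  x1, x2, x3, x4 ≥ 0.
The cheapest feasible vertex uses only ferromanganese, cast iron scrap; scrap grade C, silicomanganese are not used. There the carbon and sulfur constraints are tight.
That vertex is x1 = 0.6277, x3 = 0.6579.
Total cost: 1.32·0.6277 + 0.24·0.6579 = 0.98646.

£0.986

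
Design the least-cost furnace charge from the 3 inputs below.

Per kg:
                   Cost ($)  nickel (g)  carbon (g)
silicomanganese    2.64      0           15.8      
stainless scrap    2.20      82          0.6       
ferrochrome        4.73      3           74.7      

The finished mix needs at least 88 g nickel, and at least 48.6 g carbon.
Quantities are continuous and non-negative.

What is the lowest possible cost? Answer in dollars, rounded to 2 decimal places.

Let x1 = kg of silicomanganese, x2 = kg of stainless scrap, x3 = kg of ferrochrome.
min 2.64x1 + 2.2x2 + 4.73x3 subject to:
  82x2 + 3x3 ≥ 88   (nickel)
  15.8x1 + 0.6x2 + 74.7x3 ≥ 48.6   (carbon)
  x1, x2, x3 ≥ 0.
The cheapest feasible vertex uses only stainless scrap, ferrochrome; silicomanganese is not used. There the nickel and carbon constraints are tight.
Optimal quantities: stainless scrap = 1.05 kg, ferrochrome = 0.6422 kg.
Total cost: 2.2·1.05 + 4.73·0.6422 = 5.3476.

$5.35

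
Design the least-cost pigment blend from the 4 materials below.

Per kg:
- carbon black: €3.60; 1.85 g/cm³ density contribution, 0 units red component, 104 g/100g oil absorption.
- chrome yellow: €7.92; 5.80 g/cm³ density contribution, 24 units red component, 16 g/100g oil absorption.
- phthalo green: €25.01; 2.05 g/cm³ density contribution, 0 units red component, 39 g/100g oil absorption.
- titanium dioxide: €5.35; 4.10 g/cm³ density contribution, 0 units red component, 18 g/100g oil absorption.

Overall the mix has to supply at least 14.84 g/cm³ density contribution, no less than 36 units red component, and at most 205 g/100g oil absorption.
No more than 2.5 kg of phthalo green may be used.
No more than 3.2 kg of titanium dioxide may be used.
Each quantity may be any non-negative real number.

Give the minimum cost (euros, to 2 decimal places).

€19.89

This is a linear program. Let x1 = kg of carbon black, x2 = kg of chrome yellow, x3 = kg of phthalo green, x4 = kg of titanium dioxide.
min 3.6x1 + 7.92x2 + 25.01x3 + 5.35x4 s.t.:
  1.85x1 + 5.8x2 + 2.05x3 + 4.1x4 ≥ 14.84   (density contribution)
  24x2 ≥ 36   (red component)
  104x1 + 16x2 + 39x3 + 18x4 ≤ 205   (oil absorption)
  x3 ≤ 2.5
  x4 ≤ 3.2
  x1, x2, x3, x4 ≥ 0.
The optimal basis is {chrome yellow, titanium dioxide}; carbon black, phthalo green drop out. Binding constraints: density contribution and red component.
That vertex is x2 = 1.5, x4 = 1.498.
Total cost: 7.92·1.5 + 5.35·1.498 = 19.8943.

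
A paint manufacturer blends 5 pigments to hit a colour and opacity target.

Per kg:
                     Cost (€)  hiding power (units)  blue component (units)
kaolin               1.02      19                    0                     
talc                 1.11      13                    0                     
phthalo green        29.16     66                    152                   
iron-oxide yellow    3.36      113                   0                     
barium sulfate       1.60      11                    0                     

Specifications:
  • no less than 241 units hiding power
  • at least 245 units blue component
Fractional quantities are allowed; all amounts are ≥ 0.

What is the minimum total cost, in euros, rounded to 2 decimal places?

Treat it as an LP. Let x1 = kg of kaolin, x2 = kg of talc, x3 = kg of phthalo green, x4 = kg of iron-oxide yellow, x5 = kg of barium sulfate.
min 1.02x1 + 1.11x2 + 29.16x3 + 3.36x4 + 1.6x5 subject to:
  19x1 + 13x2 + 66x3 + 113x4 + 11x5 ≥ 241   (hiding power)
  152x3 ≥ 245   (blue component)
  x1, x2, x3, x4, x5 ≥ 0.
The minimum-cost mix takes nothing from kaolin, talc, barium sulfate — only phthalo green, iron-oxide yellow. Binding constraints: hiding power and blue component.
So phthalo green = 1.6118 kg, iron-oxide yellow = 1.1913 kg.
Objective = 29.16·1.6118 + 3.36·1.1913 = 51.0029.

€51.00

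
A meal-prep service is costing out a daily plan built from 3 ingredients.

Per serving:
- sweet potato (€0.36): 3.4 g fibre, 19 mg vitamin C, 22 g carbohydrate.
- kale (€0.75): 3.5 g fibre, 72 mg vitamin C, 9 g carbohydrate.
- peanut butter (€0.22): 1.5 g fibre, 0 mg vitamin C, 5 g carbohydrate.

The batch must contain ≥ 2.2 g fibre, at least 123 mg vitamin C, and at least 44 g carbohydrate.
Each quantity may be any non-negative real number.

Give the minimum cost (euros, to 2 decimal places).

Set it up as a linear program. Let x1 = servings of sweet potato, x2 = servings of kale, x3 = servings of peanut butter.
Minimise 0.36x1 + 0.75x2 + 0.22x3 s.t.:
  3.4x1 + 3.5x2 + 1.5x3 ≥ 2.2   (fibre)
  19x1 + 72x2 ≥ 123   (vitamin C)
  22x1 + 9x2 + 5x3 ≥ 44   (carbohydrate)
  x1, x2, x3 ≥ 0.
The minimum-cost mix takes nothing from peanut butter — only sweet potato, kale. The vitamin C and carbohydrate requirements are met with equality.
That vertex is x1 = 1.459, x2 = 1.323.
Hence cost = 0.36·1.459 + 0.75·1.323 = €1.5175.

€1.52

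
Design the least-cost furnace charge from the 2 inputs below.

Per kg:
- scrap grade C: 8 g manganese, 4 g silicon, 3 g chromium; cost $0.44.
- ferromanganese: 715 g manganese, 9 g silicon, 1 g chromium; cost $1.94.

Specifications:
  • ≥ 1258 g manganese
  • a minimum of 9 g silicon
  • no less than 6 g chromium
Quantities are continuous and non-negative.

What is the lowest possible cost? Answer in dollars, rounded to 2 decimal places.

$4.01

Set it up as a linear program. Let x1 = kg of scrap grade C, x2 = kg of ferromanganese.
min 0.44x1 + 1.94x2 subject to:
  8x1 + 715x2 ≥ 1258   (manganese)
  4x1 + 9x2 ≥ 9   (silicon)
  3x1 + 1x2 ≥ 6   (chromium)
  x1, x2 ≥ 0.
Both inputs are positive at the optimum. The manganese and chromium requirements are met with equality.
Optimal quantities: scrap grade C = 1.419 kg, ferromanganese = 1.744 kg.
Hence cost = 0.44·1.419 + 1.94·1.744 = $4.0077.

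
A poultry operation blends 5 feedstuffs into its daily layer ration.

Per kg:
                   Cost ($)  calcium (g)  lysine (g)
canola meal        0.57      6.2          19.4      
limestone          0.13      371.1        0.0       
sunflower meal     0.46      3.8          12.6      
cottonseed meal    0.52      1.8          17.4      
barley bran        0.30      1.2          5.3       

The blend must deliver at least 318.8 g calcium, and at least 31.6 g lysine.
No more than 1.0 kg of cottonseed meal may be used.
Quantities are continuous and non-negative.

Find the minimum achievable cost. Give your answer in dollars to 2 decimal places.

Set it up as a linear program. Let x1 = kg of canola meal, x2 = kg of limestone, x3 = kg of sunflower meal, x4 = kg of cottonseed meal, x5 = kg of barley bran.
Minimize 0.57x1 + 0.13x2 + 0.46x3 + 0.52x4 + 0.3x5 subject to:
  6.2x1 + 371.1x2 + 3.8x3 + 1.8x4 + 1.2x5 ≥ 318.8   (calcium)
  19.4x1 + 12.6x3 + 17.4x4 + 5.3x5 ≥ 31.6   (lysine)
  x4 ≤ 1
  x1, x2, x3, x4, x5 ≥ 0.
The cheapest feasible vertex uses only canola meal, limestone; sunflower meal, cottonseed meal, barley bran are not used. There the calcium and lysine constraints are tight.
So canola meal = 1.629 kg, limestone = 0.8319 kg.
Objective = 0.57·1.629 + 0.13·0.8319 = 1.0367.

$1.04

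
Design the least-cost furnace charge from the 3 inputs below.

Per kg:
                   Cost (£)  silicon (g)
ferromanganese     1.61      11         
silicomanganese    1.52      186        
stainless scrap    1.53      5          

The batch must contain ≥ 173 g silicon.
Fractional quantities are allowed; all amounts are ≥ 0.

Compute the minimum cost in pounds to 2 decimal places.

£1.41

Treat it as an LP. Let x1 = kg of ferromanganese, x2 = kg of silicomanganese, x3 = kg of stainless scrap.
Minimise 1.61x1 + 1.52x2 + 1.53x3 with:
  11x1 + 186x2 + 5x3 ≥ 173   (silicon)
  x1, x2, x3 ≥ 0.
At the optimum only silicomanganese is positive (ferromanganese, stainless scrap = 0). Binding constraint: silicon.
Optimal quantities: silicomanganese = 0.9301 kg.
Cost = 1.52·0.9301 = 1.4138.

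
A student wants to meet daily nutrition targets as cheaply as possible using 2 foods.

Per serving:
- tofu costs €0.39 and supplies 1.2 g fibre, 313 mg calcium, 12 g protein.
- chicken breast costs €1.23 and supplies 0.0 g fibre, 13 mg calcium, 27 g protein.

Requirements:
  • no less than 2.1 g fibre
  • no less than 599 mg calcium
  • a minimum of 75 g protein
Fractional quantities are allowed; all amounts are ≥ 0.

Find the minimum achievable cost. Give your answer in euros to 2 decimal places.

€2.44

Treat it as an LP. Let x1 = servings of tofu, x2 = servings of chicken breast.
Minimize 0.39x1 + 1.23x2 subject to:
  1.2x1 ≥ 2.1   (fibre)
  313x1 + 13x2 ≥ 599   (calcium)
  12x1 + 27x2 ≥ 75   (protein)
  x1, x2 ≥ 0.
The cheapest feasible vertex uses only tofu; chicken breast is not used. The protein requirement is met with equality.
So tofu = 6.25 servings.
Total cost: 0.39·6.25 = 2.4375.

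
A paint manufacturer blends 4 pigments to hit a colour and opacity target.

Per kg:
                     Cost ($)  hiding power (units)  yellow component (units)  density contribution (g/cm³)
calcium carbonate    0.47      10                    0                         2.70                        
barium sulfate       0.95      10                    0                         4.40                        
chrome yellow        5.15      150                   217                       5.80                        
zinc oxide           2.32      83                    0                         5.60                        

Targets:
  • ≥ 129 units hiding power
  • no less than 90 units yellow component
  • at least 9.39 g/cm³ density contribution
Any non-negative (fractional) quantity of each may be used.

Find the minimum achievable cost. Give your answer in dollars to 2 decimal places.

Let x1 = kg of calcium carbonate, x2 = kg of barium sulfate, x3 = kg of chrome yellow, x4 = kg of zinc oxide.
Minimise 0.47x1 + 0.95x2 + 5.15x3 + 2.32x4 with:
  10x1 + 10x2 + 150x3 + 83x4 ≥ 129   (hiding power)
  217x3 ≥ 90   (yellow component)
  2.7x1 + 4.4x2 + 5.8x3 + 5.6x4 ≥ 9.39   (density contribution)
  x1, x2, x3, x4 ≥ 0.
The cheapest feasible vertex uses only calcium carbonate, chrome yellow, zinc oxide; barium sulfate is not used. There the hiding power, yellow component, density contribution constraints are tight.
That vertex is x1 = 1.224, x3 = 0.4147, x4 = 0.6572.
Cost = 0.47·1.224 + 5.15·0.4147 + 2.32·0.6572 = 4.2357.

$4.24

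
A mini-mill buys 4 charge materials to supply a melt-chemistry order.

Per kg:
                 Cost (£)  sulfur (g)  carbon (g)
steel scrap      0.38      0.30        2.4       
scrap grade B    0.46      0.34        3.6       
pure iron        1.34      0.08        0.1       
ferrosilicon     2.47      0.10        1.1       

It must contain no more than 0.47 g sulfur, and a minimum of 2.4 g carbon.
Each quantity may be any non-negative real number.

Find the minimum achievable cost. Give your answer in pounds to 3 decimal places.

£0.307

Let x1 = kg of steel scrap, x2 = kg of scrap grade B, x3 = kg of pure iron, x4 = kg of ferrosilicon.
min 0.38x1 + 0.46x2 + 1.34x3 + 2.47x4 with:
  0.3x1 + 0.34x2 + 0.08x3 + 0.1x4 ≤ 0.47   (sulfur)
  2.4x1 + 3.6x2 + 0.1x3 + 1.1x4 ≥ 2.4   (carbon)
  x1, x2, x3, x4 ≥ 0.
The optimal basis is {scrap grade B}; steel scrap, pure iron, ferrosilicon drop out. The carbon requirement is met with equality.
So scrap grade B = 0.6667 kg.
Hence cost = 0.46·0.6667 = £0.30668.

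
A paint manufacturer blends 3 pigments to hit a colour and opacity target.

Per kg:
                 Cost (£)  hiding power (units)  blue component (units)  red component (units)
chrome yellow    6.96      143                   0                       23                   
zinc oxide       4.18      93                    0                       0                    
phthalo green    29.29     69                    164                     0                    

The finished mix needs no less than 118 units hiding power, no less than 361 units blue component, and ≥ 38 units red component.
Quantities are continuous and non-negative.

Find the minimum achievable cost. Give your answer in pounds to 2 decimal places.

Set it up as a linear program. Let x1 = kg of chrome yellow, x2 = kg of zinc oxide, x3 = kg of phthalo green.
Minimize 6.96x1 + 4.18x2 + 29.29x3 s.t.:
  143x1 + 93x2 + 69x3 ≥ 118   (hiding power)
  164x3 ≥ 361   (blue component)
  23x1 ≥ 38   (red component)
  x1, x2, x3 ≥ 0.
The optimal basis is {chrome yellow, phthalo green}; zinc oxide drops out. There the blue component and red component constraints are tight.
So chrome yellow = 1.652 kg, phthalo green = 2.201 kg.
Objective = 6.96·1.652 + 29.29·2.201 = 75.9652.

£75.97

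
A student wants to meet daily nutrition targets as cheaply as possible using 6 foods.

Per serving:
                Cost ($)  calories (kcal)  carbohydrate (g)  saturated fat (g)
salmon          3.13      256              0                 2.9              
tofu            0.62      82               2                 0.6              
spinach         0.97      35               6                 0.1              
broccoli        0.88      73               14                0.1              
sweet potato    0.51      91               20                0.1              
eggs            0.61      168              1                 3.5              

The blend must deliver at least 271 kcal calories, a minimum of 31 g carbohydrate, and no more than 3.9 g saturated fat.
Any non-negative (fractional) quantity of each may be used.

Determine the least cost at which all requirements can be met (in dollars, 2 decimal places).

This is a linear program. Let x1 = servings of salmon, x2 = servings of tofu, x3 = servings of spinach, x4 = servings of broccoli, x5 = servings of sweet potato, x6 = servings of eggs.
Minimise 3.13x1 + 0.62x2 + 0.97x3 + 0.88x4 + 0.51x5 + 0.61x6 with:
  256x1 + 82x2 + 35x3 + 73x4 + 91x5 + 168x6 ≥ 271   (calories)
  2x2 + 6x3 + 14x4 + 20x5 + 1x6 ≥ 31   (carbohydrate)
  2.9x1 + 0.6x2 + 0.1x3 + 0.1x4 + 0.1x5 + 3.5x6 ≤ 3.9   (saturated fat)
  x1, x2, x3, x4, x5, x6 ≥ 0.
The minimum-cost mix takes nothing from salmon, tofu, spinach, broccoli — only sweet potato, eggs. Binding constraints: calories and carbohydrate.
That vertex is x5 = 1.51, x6 = 0.795.
Hence cost = 0.51·1.51 + 0.61·0.795 = $1.2551.

$1.26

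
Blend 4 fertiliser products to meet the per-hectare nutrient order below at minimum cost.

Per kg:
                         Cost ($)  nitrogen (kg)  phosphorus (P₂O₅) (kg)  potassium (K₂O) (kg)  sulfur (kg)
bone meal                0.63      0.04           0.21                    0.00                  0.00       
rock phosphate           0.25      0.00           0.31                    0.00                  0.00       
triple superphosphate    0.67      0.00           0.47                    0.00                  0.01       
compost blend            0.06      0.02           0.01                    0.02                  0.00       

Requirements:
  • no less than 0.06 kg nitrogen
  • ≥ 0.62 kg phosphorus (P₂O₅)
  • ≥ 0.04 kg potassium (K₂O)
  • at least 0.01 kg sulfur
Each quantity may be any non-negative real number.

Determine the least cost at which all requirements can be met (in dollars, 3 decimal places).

Set it up as a linear program. Let x1 = kg of bone meal, x2 = kg of rock phosphate, x3 = kg of triple superphosphate, x4 = kg of compost blend.
min 0.63x1 + 0.25x2 + 0.67x3 + 0.06x4 subject to:
  0.04x1 + 0.02x4 ≥ 0.06   (nitrogen)
  0.21x1 + 0.31x2 + 0.47x3 + 0.01x4 ≥ 0.62   (phosphorus (P₂O₅))
  0.02x4 ≥ 0.04   (potassium (K₂O))
  0.01x3 ≥ 0.01   (sulfur)
  x1, x2, x3, x4 ≥ 0.
The optimal basis is {rock phosphate, triple superphosphate, compost blend}; bone meal drops out. There the nitrogen, phosphorus (P₂O₅), sulfur constraints are tight.
That vertex is x2 = 0.3871, x3 = 1, x4 = 3.
Hence cost = 0.25·0.3871 + 0.67·1 + 0.06·3 = $0.94678.

$0.947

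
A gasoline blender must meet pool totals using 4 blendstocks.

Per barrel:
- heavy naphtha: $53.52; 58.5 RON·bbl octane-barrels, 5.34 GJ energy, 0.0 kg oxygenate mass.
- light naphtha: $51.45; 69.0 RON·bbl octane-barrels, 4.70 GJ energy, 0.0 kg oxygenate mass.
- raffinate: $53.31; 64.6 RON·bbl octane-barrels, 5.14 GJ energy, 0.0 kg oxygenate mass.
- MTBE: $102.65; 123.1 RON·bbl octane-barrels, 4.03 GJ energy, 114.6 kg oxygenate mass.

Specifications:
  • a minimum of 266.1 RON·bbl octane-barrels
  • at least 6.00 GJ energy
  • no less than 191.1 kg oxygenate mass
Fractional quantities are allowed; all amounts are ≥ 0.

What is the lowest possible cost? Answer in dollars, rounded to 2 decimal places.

$216.53

Treat it as an LP. Let x1 = barrels of heavy naphtha, x2 = barrels of light naphtha, x3 = barrels of raffinate, x4 = barrels of MTBE.
Minimize 53.52x1 + 51.45x2 + 53.31x3 + 102.65x4 s.t.:
  58.5x1 + 69x2 + 64.6x3 + 123.1x4 ≥ 266.1   (octane-barrels)
  5.34x1 + 4.7x2 + 5.14x3 + 4.03x4 ≥ 6   (energy)
  114.6x4 ≥ 191.1   (oxygenate mass)
  x1, x2, x3, x4 ≥ 0.
At the optimum only light naphtha, MTBE are positive (heavy naphtha, raffinate = 0). The octane-barrels and oxygenate mass requirements are met with equality.
That vertex is x2 = 0.881535, x4 = 1.66754.
Hence cost = 51.45·0.881535 + 102.65·1.66754 = $216.5280.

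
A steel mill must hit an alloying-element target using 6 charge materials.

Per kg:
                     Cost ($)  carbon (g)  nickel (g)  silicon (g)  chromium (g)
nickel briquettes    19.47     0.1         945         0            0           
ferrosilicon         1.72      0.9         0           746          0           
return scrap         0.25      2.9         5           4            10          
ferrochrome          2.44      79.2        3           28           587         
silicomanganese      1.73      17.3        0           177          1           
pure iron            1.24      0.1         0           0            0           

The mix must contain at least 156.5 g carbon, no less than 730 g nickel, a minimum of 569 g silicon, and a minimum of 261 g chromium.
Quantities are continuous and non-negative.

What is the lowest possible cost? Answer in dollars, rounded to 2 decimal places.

$20.90

Treat it as an LP. Let x1 = kg of nickel briquettes, x2 = kg of ferrosilicon, x3 = kg of return scrap, x4 = kg of ferrochrome, x5 = kg of silicomanganese, x6 = kg of pure iron.
Minimize 19.47x1 + 1.72x2 + 0.25x3 + 2.44x4 + 1.73x5 + 1.24x6 with:
  0.1x1 + 0.9x2 + 2.9x3 + 79.2x4 + 17.3x5 + 0.1x6 ≥ 156.5   (carbon)
  945x1 + 5x3 + 3x4 ≥ 730   (nickel)
  746x2 + 4x3 + 28x4 + 177x5 ≥ 569   (silicon)
  10x3 + 587x4 + 1x5 ≥ 261   (chromium)
  x1, x2, x3, x4, x5, x6 ≥ 0.
At the optimum only nickel briquettes, ferrosilicon, ferrochrome are positive (return scrap, silicomanganese, pure iron = 0). There the carbon, nickel, silicon constraints are tight.
That vertex is x1 = 0.7662, x2 = 0.6889, x4 = 1.967.
Hence cost = 19.47·0.7662 + 1.72·0.6889 + 2.44·1.967 = $20.9023.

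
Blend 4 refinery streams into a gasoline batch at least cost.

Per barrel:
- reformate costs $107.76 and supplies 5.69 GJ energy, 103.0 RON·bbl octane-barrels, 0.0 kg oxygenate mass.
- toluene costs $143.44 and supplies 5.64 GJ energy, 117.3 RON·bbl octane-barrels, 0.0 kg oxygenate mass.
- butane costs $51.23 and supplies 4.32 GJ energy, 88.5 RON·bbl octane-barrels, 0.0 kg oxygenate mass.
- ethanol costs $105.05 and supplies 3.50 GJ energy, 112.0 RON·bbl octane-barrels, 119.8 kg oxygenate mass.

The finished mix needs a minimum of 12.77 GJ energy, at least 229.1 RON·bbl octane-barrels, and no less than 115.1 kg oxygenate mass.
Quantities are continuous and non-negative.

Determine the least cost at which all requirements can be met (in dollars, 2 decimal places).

Set it up as a linear program. Let x1 = barrels of reformate, x2 = barrels of toluene, x3 = barrels of butane, x4 = barrels of ethanol.
Minimize 107.76x1 + 143.44x2 + 51.23x3 + 105.05x4 s.t.:
  5.69x1 + 5.64x2 + 4.32x3 + 3.5x4 ≥ 12.77   (energy)
  103x1 + 117.3x2 + 88.5x3 + 112x4 ≥ 229.1   (octane-barrels)
  119.8x4 ≥ 115.1   (oxygenate mass)
  x1, x2, x3, x4 ≥ 0.
At the optimum only butane, ethanol are positive (reformate, toluene = 0). There the energy and oxygenate mass constraints are tight.
That vertex is x3 = 2.1776, x4 = 0.96077.
Total cost: 51.23·2.1776 + 105.05·0.96077 = 212.4873.

$212.49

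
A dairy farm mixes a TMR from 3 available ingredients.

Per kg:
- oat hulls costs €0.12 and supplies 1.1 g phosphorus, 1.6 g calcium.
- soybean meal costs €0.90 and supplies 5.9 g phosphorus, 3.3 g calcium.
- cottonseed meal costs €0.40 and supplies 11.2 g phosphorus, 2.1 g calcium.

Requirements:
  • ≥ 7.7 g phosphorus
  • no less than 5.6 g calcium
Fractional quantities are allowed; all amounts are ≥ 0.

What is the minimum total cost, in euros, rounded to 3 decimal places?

Treat it as an LP. Let x1 = kg of oat hulls, x2 = kg of soybean meal, x3 = kg of cottonseed meal.
min 0.12x1 + 0.9x2 + 0.4x3 s.t.:
  1.1x1 + 5.9x2 + 11.2x3 ≥ 7.7   (phosphorus)
  1.6x1 + 3.3x2 + 2.1x3 ≥ 5.6   (calcium)
  x1, x2, x3 ≥ 0.
At the optimum only oat hulls, cottonseed meal are positive (soybean meal = 0). The phosphorus and calcium requirements are met with equality.
Optimal quantities: oat hulls = 2.982 kg, cottonseed meal = 0.3946 kg.
Hence cost = 0.12·2.982 + 0.4·0.3946 = €0.51568.

€0.516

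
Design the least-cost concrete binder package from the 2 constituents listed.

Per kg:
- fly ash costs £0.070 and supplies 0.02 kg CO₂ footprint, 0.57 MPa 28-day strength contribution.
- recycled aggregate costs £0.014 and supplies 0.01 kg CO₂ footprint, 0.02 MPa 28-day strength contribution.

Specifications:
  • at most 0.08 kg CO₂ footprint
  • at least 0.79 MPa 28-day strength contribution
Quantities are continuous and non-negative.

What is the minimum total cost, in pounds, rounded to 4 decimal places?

£0.0970

This is a linear program. Let x1 = kg of fly ash, x2 = kg of recycled aggregate.
min 0.07x1 + 0.014x2 subject to:
  0.02x1 + 0.01x2 ≤ 0.08   (CO₂ footprint)
  0.57x1 + 0.02x2 ≥ 0.79   (28-day strength contribution)
  x1, x2 ≥ 0.
The minimum-cost mix takes nothing from recycled aggregate — only fly ash. There the 28-day strength contribution constraint is tight.
Optimal quantities: fly ash = 1.386 kg.
Objective = 0.07·1.386 = 0.097020.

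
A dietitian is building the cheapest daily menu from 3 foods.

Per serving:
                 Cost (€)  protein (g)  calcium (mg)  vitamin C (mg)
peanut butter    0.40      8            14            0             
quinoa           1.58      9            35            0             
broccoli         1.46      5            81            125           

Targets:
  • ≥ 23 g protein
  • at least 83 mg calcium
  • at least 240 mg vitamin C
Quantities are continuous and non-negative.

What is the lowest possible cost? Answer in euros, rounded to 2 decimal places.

€3.47

Treat it as an LP. Let x1 = servings of peanut butter, x2 = servings of quinoa, x3 = servings of broccoli.
min 0.4x1 + 1.58x2 + 1.46x3 subject to:
  8x1 + 9x2 + 5x3 ≥ 23   (protein)
  14x1 + 35x2 + 81x3 ≥ 83   (calcium)
  125x3 ≥ 240   (vitamin C)
  x1, x2, x3 ≥ 0.
The minimum-cost mix takes nothing from quinoa — only peanut butter, broccoli. Binding constraints: protein and vitamin C.
Solving gives x1 = 1.675, x3 = 1.92.
Objective = 0.4·1.675 + 1.46·1.92 = 3.4732.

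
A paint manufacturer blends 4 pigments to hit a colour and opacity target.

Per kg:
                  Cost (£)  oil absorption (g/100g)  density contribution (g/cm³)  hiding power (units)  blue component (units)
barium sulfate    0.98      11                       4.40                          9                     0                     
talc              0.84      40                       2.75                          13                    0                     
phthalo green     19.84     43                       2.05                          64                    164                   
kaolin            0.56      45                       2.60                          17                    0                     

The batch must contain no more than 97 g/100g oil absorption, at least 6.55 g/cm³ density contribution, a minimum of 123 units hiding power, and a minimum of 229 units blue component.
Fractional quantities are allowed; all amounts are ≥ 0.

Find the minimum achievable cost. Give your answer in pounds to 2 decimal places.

£32.88

Let x1 = kg of barium sulfate, x2 = kg of talc, x3 = kg of phthalo green, x4 = kg of kaolin.
min 0.98x1 + 0.84x2 + 19.84x3 + 0.56x4 s.t.:
  11x1 + 40x2 + 43x3 + 45x4 ≤ 97   (oil absorption)
  4.4x1 + 2.75x2 + 2.05x3 + 2.6x4 ≥ 6.55   (density contribution)
  9x1 + 13x2 + 64x3 + 17x4 ≥ 123   (hiding power)
  164x3 ≥ 229   (blue component)
  x1, x2, x3, x4 ≥ 0.
At the optimum only barium sulfate, phthalo green are positive (talc, kaolin = 0). There the oil absorption and hiding power constraints are tight.
Optimal quantities: barium sulfate = 2.899 kg, phthalo green = 1.514 kg.
Objective = 0.98·2.899 + 19.84·1.514 = 32.8788.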